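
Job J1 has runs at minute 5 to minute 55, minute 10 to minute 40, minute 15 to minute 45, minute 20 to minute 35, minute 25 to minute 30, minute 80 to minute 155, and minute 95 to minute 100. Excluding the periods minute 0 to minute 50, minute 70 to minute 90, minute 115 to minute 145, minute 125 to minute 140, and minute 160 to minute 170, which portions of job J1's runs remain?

minute 50 to minute 55, minute 90 to minute 115, minute 145 to minute 155

A, merged: minute 5 to minute 55, minute 80 to minute 155.
B, merged: minute 0 to minute 50, minute 70 to minute 90, minute 115 to minute 145, minute 160 to minute 170.
minute 5 to minute 55 with B removed leaves minute 50 to minute 55.
minute 80 to minute 155 with B removed leaves minute 90 to minute 115, minute 145 to minute 155.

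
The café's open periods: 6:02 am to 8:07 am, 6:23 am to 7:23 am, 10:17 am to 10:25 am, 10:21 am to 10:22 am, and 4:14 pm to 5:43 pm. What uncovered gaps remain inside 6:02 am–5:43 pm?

8:07 am–10:17 am, 10:25 am–4:14 pm

After merging, the occupied span is 6:02 am–8:07 am, 10:17 am–10:25 am, 4:14 pm–5:43 pm.
Uncovered inside 6:02 am–5:43 pm: 8:07 am–10:17 am, 10:25 am–4:14 pm.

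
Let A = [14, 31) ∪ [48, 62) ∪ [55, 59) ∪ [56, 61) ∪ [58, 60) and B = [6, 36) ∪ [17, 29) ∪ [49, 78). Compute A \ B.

A, merged: [14, 31), [48, 62).
B, merged: [6, 36), [49, 78).
[14, 31): entirely removed.
[48, 62) \ B = [48, 49).

[48, 49)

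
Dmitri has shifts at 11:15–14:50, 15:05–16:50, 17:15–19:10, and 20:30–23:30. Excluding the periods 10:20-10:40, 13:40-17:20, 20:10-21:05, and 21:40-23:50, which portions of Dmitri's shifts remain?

11:15-13:40, 17:20-19:10, 21:05-21:40

11:15-14:50 with B removed leaves 11:15-13:40.
15:05-16:50 lies entirely inside B → drops out.
17:15-19:10 with B removed leaves 17:20-19:10.
20:30-23:30 with B removed leaves 21:05-21:40.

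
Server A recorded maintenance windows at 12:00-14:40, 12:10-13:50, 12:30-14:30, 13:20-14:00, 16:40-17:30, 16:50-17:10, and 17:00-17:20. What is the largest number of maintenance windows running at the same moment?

4

Walk the sorted start/end points keeping a running depth.
The depth first hits 4 at 13:20.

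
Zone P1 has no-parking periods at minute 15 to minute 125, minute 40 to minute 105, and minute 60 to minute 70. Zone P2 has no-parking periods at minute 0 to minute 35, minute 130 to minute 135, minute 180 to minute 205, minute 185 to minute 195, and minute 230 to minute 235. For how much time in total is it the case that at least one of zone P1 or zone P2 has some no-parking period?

160 minutes

Merge the first list: minute 15 to minute 125.
Merge the second list: minute 0 to minute 35, minute 130 to minute 135, minute 180 to minute 205, minute 230 to minute 235.
A ∪ B = minute 0 to minute 125, minute 130 to minute 135, minute 180 to minute 205, minute 230 to minute 235.
Total: 125 minutes + 5 minutes + 25 minutes + 5 minutes = 160 minutes.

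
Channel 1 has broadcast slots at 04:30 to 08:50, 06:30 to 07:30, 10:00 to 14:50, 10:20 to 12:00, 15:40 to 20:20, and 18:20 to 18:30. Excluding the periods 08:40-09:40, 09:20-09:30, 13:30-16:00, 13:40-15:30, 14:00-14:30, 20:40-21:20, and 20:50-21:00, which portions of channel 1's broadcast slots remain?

04:30–08:40, 10:00–13:30, 16:00–20:20

First set merges to 04:30–08:50, 10:00–14:50, 15:40–20:20.
Second set merges to 08:40–09:40, 13:30–16:00, 20:40–21:20.
04:30–08:50 \ B = 04:30–08:40.
10:00–14:50 \ B = 10:00–13:30.
15:40–20:20 \ B = 16:00–20:20.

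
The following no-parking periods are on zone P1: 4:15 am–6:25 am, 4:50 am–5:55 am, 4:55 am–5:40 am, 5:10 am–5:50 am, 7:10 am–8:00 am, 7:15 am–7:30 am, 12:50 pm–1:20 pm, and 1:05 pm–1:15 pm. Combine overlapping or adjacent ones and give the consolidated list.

4:15 am–6:25 am, 7:10 am–8:00 am, 12:50 pm–1:20 pm

4:50 am–5:55 am overlaps/touches 4:15 am–6:25 am → extend to 4:15 am–6:25 am.
4:55 am–5:40 am overlaps/touches 4:15 am–6:25 am → extend to 4:15 am–6:25 am.
5:10 am–5:50 am overlaps/touches 4:15 am–6:25 am → extend to 4:15 am–6:25 am.
7:10 am–8:00 am is disjoint → start new block.
7:15 am–7:30 am overlaps/touches 7:10 am–8:00 am → extend to 7:10 am–8:00 am.
12:50 pm–1:20 pm is disjoint → start new block.
1:05 pm–1:15 pm overlaps/touches 12:50 pm–1:20 pm → extend to 12:50 pm–1:20 pm.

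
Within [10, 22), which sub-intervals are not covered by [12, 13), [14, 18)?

Covered (merged): [12, 13), [14, 18).
Uncovered inside [10, 22): [10, 12), [13, 14), [18, 22).

[10, 12) ∪ [13, 14) ∪ [18, 22)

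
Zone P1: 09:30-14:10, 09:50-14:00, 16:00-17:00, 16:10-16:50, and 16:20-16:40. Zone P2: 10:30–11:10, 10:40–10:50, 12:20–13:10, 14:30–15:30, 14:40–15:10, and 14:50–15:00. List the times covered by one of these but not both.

Merge the first list: 09:30–14:10, 16:00–17:00.
Merge the second list: 10:30–11:10, 12:20–13:10, 14:30–15:30.
Only in the first: 09:30–10:30, 11:10–12:20, 13:10–14:10, 16:00–17:00.
Only in the second: 14:30–15:30.
Together these are the periods covered by exactly one.

09:30–10:30, 11:10–12:20, 13:10–14:10, 14:30–15:30, 16:00–17:00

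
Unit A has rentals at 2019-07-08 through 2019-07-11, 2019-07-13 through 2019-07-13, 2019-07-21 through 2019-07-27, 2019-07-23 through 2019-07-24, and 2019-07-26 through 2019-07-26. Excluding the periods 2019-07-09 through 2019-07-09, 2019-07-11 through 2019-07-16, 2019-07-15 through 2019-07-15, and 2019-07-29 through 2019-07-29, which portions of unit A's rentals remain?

2019-07-08 through 2019-07-08, 2019-07-10 through 2019-07-10, 2019-07-21 through 2019-07-27

Merge the first list: 2019-07-08 through 2019-07-11, 2019-07-13 through 2019-07-13, 2019-07-21 through 2019-07-27.
Merge the second list: 2019-07-09 through 2019-07-09, 2019-07-11 through 2019-07-16, 2019-07-29 through 2019-07-29.
2019-07-08 through 2019-07-11 minus B → 2019-07-08 through 2019-07-08, 2019-07-10 through 2019-07-10.
2019-07-13 through 2019-07-13: fully covered by B → removed.
2019-07-21 through 2019-07-27: no B overlap → unchanged.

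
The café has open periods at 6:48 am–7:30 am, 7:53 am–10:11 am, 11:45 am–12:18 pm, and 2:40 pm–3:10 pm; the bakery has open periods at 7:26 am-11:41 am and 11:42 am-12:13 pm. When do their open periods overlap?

7:26 am–7:30 am, 7:53 am–10:11 am, 11:45 am–12:13 pm

6:48 am–7:30 am ∩ B → 7:26 am–7:30 am.
7:53 am–10:11 am ∩ B → 7:53 am–10:11 am.
11:45 am–12:18 pm ∩ B → 11:45 am–12:13 pm.
2:40 pm–3:10 pm meets no B interval.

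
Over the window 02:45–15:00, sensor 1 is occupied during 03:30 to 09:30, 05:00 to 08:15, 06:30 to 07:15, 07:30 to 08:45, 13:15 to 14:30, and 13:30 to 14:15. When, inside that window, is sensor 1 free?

02:45–03:30, 09:30–13:15, 14:30–15:00

Covered (merged): 03:30–09:30, 13:15–14:30.
Gaps within 02:45–15:00: 02:45–03:30, 09:30–13:15, 14:30–15:00.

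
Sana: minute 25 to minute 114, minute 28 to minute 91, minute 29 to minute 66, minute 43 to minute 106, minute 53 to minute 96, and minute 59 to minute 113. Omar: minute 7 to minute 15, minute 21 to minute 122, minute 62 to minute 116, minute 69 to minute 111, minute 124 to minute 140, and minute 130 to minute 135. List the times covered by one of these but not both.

minute 7 to minute 15, minute 21 to minute 25, minute 114 to minute 122, minute 124 to minute 140

First set merges to minute 25 to minute 114.
Second set merges to minute 7 to minute 15, minute 21 to minute 122, minute 124 to minute 140.
A but not B: none.
B but not A: minute 7 to minute 15, minute 21 to minute 25, minute 114 to minute 122, minute 124 to minute 140.
Combining gives A △ B.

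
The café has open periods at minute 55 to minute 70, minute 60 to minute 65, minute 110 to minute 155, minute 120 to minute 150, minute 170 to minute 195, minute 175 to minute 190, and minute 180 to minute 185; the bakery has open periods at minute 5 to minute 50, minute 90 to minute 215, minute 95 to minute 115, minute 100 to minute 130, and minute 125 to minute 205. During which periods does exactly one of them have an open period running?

Merge the first list: minute 55 to minute 70, minute 110 to minute 155, minute 170 to minute 195.
Merge the second list: minute 5 to minute 50, minute 90 to minute 215.
A but not B: minute 55 to minute 70.
B but not A: minute 5 to minute 50, minute 90 to minute 110, minute 155 to minute 170, minute 195 to minute 215.
Combining gives A △ B.

minute 5 to minute 50, minute 55 to minute 70, minute 90 to minute 110, minute 155 to minute 170, minute 195 to minute 215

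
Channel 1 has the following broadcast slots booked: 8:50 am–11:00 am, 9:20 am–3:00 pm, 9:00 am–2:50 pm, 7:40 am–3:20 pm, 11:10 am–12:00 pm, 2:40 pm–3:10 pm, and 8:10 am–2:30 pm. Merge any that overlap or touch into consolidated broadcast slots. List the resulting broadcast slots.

Sort by start: 7:40 am-3:20 pm, 8:10 am-2:30 pm, 8:50 am-11:00 am, 9:00 am-2:50 pm, 9:20 am-3:00 pm, 11:10 am-12:00 pm, 2:40 pm-3:10 pm.
8:10 am-2:30 pm overlaps/touches 7:40 am-3:20 pm → extend to 7:40 am-3:20 pm.
8:50 am-11:00 am overlaps/touches 7:40 am-3:20 pm → extend to 7:40 am-3:20 pm.
9:00 am-2:50 pm overlaps/touches 7:40 am-3:20 pm → extend to 7:40 am-3:20 pm.
9:20 am-3:00 pm overlaps/touches 7:40 am-3:20 pm → extend to 7:40 am-3:20 pm.
11:10 am-12:00 pm overlaps/touches 7:40 am-3:20 pm → extend to 7:40 am-3:20 pm.
2:40 pm-3:10 pm overlaps/touches 7:40 am-3:20 pm → extend to 7:40 am-3:20 pm.

7:40 am-3:20 pm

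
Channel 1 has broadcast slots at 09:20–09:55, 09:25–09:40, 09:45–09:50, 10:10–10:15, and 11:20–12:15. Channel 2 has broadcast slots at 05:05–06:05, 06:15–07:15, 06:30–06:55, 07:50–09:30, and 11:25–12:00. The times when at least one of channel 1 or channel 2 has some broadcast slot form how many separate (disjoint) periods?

First set merges to 09:20–09:55, 10:10–10:15, 11:20–12:15.
Second set merges to 05:05–06:05, 06:15–07:15, 07:50–09:30, 11:25–12:00.
A ∪ B = 05:05–06:05, 06:15–07:15, 07:50–09:55, 10:10–10:15, 11:20–12:15.
That is 5 disjoint pieces.

5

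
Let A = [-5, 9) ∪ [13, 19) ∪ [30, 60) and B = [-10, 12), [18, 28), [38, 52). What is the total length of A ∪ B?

A ∪ B = [-10, 12), [13, 28), [30, 60).
Total: 22 + 15 + 30 = 67.

67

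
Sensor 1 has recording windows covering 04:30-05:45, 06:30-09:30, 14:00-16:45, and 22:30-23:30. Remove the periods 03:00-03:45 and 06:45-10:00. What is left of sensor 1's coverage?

04:30-05:45, 06:30-06:45, 14:00-16:45, 22:30-23:30

04:30-05:45: no B overlap → unchanged.
06:30-09:30 minus B → 06:30-06:45.
14:00-16:45: no B overlap → unchanged.
22:30-23:30: no B overlap → unchanged.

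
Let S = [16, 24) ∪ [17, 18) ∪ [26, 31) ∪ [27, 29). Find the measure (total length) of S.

13

Merged: [16, 24), [26, 31).
Lengths: 8 + 5 = 13.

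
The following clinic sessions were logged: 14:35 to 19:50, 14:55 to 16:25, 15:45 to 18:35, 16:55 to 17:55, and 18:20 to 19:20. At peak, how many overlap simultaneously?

3

Sweep endpoints in order; track running count of active intervals.
Peak of 3 reached at 15:45.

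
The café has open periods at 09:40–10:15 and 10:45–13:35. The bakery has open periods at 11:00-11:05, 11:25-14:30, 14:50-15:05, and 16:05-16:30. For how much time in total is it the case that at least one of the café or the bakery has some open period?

A ∪ B = 09:40-10:15, 10:45-14:30, 14:50-15:05, 16:05-16:30.
Total: 35 min + 3 h 45 min + 15 min + 25 min = 5 h.

5 h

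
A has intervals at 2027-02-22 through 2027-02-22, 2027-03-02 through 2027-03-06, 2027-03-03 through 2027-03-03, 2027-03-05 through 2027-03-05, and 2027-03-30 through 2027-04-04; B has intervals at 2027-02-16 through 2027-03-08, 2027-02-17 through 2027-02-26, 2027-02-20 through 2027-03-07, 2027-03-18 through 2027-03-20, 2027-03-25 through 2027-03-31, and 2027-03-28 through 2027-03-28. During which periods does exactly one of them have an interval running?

2027-02-16 through 2027-02-21, 2027-02-23 through 2027-03-01, 2027-03-07 through 2027-03-08, 2027-03-18 through 2027-03-20, 2027-03-25 through 2027-03-29, 2027-04-01 through 2027-04-04

First set merges to 2027-02-22 through 2027-02-22, 2027-03-02 through 2027-03-06, 2027-03-30 through 2027-04-04.
Second set merges to 2027-02-16 through 2027-03-08, 2027-03-18 through 2027-03-20, 2027-03-25 through 2027-03-31.
A \ B = 2027-04-01 through 2027-04-04.
B \ A = 2027-02-16 through 2027-02-21, 2027-02-23 through 2027-03-01, 2027-03-07 through 2027-03-08, 2027-03-18 through 2027-03-20, 2027-03-25 through 2027-03-29.
Union of the two gives the symmetric difference.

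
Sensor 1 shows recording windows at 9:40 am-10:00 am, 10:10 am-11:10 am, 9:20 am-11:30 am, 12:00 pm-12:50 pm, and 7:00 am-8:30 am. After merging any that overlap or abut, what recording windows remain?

7:00 am–8:30 am, 9:20 am–11:30 am, 12:00 pm–12:50 pm

Sort by start: 7:00 am–8:30 am, 9:20 am–11:30 am, 9:40 am–10:00 am, 10:10 am–11:10 am, 12:00 pm–12:50 pm.
9:20 am–11:30 am is disjoint → start new block.
9:40 am–10:00 am overlaps/touches 9:20 am–11:30 am → extend to 9:20 am–11:30 am.
10:10 am–11:10 am overlaps/touches 9:20 am–11:30 am → extend to 9:20 am–11:30 am.
12:00 pm–12:50 pm is disjoint → start new block.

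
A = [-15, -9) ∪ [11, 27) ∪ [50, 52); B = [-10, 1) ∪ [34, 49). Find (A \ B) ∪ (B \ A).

A but not B: [-15, -10), [11, 27), [50, 52).
B but not A: [-9, 1), [34, 49).
Combining gives A △ B.

[-15, -10) ∪ [-9, 1) ∪ [11, 27) ∪ [34, 49) ∪ [50, 52)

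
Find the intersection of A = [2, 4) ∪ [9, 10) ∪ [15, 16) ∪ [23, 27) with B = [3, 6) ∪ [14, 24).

[2, 4) meets the second set on [3, 4).
[9, 10): no overlap with the second set.
[15, 16) meets the second set on [15, 16).
[23, 27) meets the second set on [23, 24).

[3, 4) ∪ [15, 16) ∪ [23, 24)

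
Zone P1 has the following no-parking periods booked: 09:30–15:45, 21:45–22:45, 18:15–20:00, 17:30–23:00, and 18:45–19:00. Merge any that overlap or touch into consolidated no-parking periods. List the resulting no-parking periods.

09:30-15:45, 17:30-23:00

Sort by start: 09:30-15:45, 17:30-23:00, 18:15-20:00, 18:45-19:00, 21:45-22:45.
17:30-23:00 is disjoint → start new block.
18:15-20:00 overlaps/touches 17:30-23:00 → extend to 17:30-23:00.
18:45-19:00 overlaps/touches 17:30-23:00 → extend to 17:30-23:00.
21:45-22:45 overlaps/touches 17:30-23:00 → extend to 17:30-23:00.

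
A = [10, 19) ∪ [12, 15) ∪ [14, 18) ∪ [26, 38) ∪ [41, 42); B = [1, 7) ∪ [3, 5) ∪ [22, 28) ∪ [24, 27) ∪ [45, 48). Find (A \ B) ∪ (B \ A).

[1, 7) ∪ [10, 19) ∪ [22, 26) ∪ [28, 38) ∪ [41, 42) ∪ [45, 48)

Merge the first list: [10, 19), [26, 38), [41, 42).
Merge the second list: [1, 7), [22, 28), [45, 48).
A \ B = [10, 19), [28, 38), [41, 42).
B \ A = [1, 7), [22, 26), [45, 48).
Union of the two gives the symmetric difference.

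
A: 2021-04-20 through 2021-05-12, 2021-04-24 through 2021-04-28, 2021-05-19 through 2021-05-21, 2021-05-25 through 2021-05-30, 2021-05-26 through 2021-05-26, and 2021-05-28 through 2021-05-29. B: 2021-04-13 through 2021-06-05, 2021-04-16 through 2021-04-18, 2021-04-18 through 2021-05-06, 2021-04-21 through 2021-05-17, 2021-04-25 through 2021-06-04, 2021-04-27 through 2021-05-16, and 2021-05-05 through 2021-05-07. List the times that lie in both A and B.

A, merged: 2021-04-20 through 2021-05-12, 2021-05-19 through 2021-05-21, 2021-05-25 through 2021-05-30.
B, merged: 2021-04-13 through 2021-06-05.
2021-04-20 through 2021-05-12 ∩ B → 2021-04-20 through 2021-05-12.
2021-05-19 through 2021-05-21 ∩ B → 2021-05-19 through 2021-05-21.
2021-05-25 through 2021-05-30 ∩ B → 2021-05-25 through 2021-05-30.

2021-04-20 through 2021-05-12, 2021-05-19 through 2021-05-21, 2021-05-25 through 2021-05-30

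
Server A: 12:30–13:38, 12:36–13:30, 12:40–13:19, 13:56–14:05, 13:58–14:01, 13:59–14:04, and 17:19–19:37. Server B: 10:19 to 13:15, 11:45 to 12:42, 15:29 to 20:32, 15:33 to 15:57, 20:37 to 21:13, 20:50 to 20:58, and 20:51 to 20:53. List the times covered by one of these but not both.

10:19–12:30, 13:15–13:38, 13:56–14:05, 15:29–17:19, 19:37–20:32, 20:37–21:13

First set merges to 12:30–13:38, 13:56–14:05, 17:19–19:37.
Second set merges to 10:19–13:15, 15:29–20:32, 20:37–21:13.
Only in the first: 13:15–13:38, 13:56–14:05.
Only in the second: 10:19–12:30, 15:29–17:19, 19:37–20:32, 20:37–21:13.
Together these are the periods covered by exactly one.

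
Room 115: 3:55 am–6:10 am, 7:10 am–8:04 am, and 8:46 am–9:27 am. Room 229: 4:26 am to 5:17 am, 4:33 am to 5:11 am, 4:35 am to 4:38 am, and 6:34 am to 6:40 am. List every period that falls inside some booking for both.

4:26 am–5:17 am

Merge the second list: 4:26 am–5:17 am, 6:34 am–6:40 am.
3:55 am–6:10 am overlaps B on 4:26 am–5:17 am.
7:10 am–8:04 am falls entirely outside B.
8:46 am–9:27 am falls entirely outside B.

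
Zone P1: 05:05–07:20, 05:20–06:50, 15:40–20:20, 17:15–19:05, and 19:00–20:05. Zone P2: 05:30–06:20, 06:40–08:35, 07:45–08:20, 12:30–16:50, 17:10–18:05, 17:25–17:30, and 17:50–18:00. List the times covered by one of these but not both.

Merge the first list: 05:05–07:20, 15:40–20:20.
Merge the second list: 05:30–06:20, 06:40–08:35, 12:30–16:50, 17:10–18:05.
A but not B: 05:05–05:30, 06:20–06:40, 16:50–17:10, 18:05–20:20.
B but not A: 07:20–08:35, 12:30–15:40.
Combining gives A △ B.

05:05–05:30, 06:20–06:40, 07:20–08:35, 12:30–15:40, 16:50–17:10, 18:05–20:20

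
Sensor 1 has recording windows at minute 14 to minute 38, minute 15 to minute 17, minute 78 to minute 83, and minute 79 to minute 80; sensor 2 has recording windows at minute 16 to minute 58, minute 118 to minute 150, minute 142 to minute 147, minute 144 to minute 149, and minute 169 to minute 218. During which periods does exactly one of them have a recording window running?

minute 14 to minute 16, minute 38 to minute 58, minute 78 to minute 83, minute 118 to minute 150, minute 169 to minute 218

First set merges to minute 14 to minute 38, minute 78 to minute 83.
Second set merges to minute 16 to minute 58, minute 118 to minute 150, minute 169 to minute 218.
Only in the first: minute 14 to minute 16, minute 78 to minute 83.
Only in the second: minute 38 to minute 58, minute 118 to minute 150, minute 169 to minute 218.
Together these are the periods covered by exactly one.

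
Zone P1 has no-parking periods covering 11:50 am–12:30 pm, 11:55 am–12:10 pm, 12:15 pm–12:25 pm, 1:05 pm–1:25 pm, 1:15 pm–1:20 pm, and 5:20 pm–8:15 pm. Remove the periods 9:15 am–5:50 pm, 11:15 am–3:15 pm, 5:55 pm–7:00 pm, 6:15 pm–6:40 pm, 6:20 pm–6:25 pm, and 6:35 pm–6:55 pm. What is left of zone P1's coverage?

5:50 pm–5:55 pm, 7:00 pm–8:15 pm

First set merges to 11:50 am–12:30 pm, 1:05 pm–1:25 pm, 5:20 pm–8:15 pm.
Second set merges to 9:15 am–5:50 pm, 5:55 pm–7:00 pm.
11:50 am–12:30 pm: entirely removed.
1:05 pm–1:25 pm: entirely removed.
5:20 pm–8:15 pm \ B = 5:50 pm–5:55 pm, 7:00 pm–8:15 pm.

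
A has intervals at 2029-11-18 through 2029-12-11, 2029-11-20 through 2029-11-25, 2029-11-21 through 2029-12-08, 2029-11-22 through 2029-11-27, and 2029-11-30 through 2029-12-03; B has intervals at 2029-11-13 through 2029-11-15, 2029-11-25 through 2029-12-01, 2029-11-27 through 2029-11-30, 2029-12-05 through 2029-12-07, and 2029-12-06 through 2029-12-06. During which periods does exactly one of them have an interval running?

2029-11-13 through 2029-11-15, 2029-11-18 through 2029-11-24, 2029-12-02 through 2029-12-04, 2029-12-08 through 2029-12-11

Merge the first list: 2029-11-18 through 2029-12-11.
Merge the second list: 2029-11-13 through 2029-11-15, 2029-11-25 through 2029-12-01, 2029-12-05 through 2029-12-07.
A \ B = 2029-11-18 through 2029-11-24, 2029-12-02 through 2029-12-04, 2029-12-08 through 2029-12-11.
B \ A = 2029-11-13 through 2029-11-15.
Union of the two gives the symmetric difference.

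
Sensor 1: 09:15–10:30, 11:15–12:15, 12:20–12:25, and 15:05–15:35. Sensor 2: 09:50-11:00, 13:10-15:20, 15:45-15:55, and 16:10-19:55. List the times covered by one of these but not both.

Only in the first: 09:15–09:50, 11:15–12:15, 12:20–12:25, 15:20–15:35.
Only in the second: 10:30–11:00, 13:10–15:05, 15:45–15:55, 16:10–19:55.
Together these are the periods covered by exactly one.

09:15–09:50, 10:30–11:00, 11:15–12:15, 12:20–12:25, 13:10–15:05, 15:20–15:35, 15:45–15:55, 16:10–19:55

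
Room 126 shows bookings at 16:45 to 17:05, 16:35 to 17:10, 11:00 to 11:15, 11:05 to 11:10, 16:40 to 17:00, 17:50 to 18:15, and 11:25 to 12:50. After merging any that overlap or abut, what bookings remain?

11:00–11:15, 11:25–12:50, 16:35–17:10, 17:50–18:15

Sort by start: 11:00–11:15, 11:05–11:10, 11:25–12:50, 16:35–17:10, 16:40–17:00, 16:45–17:05, 17:50–18:15.
11:05–11:10 overlaps/touches 11:00–11:15 → extend to 11:00–11:15.
11:25–12:50 is disjoint → start new block.
16:35–17:10 is disjoint → start new block.
16:40–17:00 overlaps/touches 16:35–17:10 → extend to 16:35–17:10.
16:45–17:05 overlaps/touches 16:35–17:10 → extend to 16:35–17:10.
17:50–18:15 is disjoint → start new block.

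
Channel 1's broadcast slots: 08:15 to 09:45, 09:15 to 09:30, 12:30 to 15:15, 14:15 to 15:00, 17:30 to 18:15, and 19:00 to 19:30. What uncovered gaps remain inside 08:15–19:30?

Covered (merged): 08:15–09:45, 12:30–15:15, 17:30–18:15, 19:00–19:30.
Uncovered inside 08:15–19:30: 09:45–12:30, 15:15–17:30, 18:15–19:00.

09:45–12:30, 15:15–17:30, 18:15–19:00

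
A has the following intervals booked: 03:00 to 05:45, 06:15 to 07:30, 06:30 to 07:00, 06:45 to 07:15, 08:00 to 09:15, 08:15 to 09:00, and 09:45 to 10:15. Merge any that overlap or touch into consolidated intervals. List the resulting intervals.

03:00–05:45, 06:15–07:30, 08:00–09:15, 09:45–10:15

06:15–07:30 is disjoint → start new block.
06:30–07:00 overlaps/touches 06:15–07:30 → extend to 06:15–07:30.
06:45–07:15 overlaps/touches 06:15–07:30 → extend to 06:15–07:30.
08:00–09:15 is disjoint → start new block.
08:15–09:00 overlaps/touches 08:00–09:15 → extend to 08:00–09:15.
09:45–10:15 is disjoint → start new block.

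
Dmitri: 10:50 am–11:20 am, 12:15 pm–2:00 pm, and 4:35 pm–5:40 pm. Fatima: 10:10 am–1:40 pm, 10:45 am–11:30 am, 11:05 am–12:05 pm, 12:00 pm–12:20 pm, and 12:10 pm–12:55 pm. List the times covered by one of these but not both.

10:10 am–10:50 am, 11:20 am–12:15 pm, 1:40 pm–2:00 pm, 4:35 pm–5:40 pm

Second set merges to 10:10 am–1:40 pm.
A but not B: 1:40 pm–2:00 pm, 4:35 pm–5:40 pm.
B but not A: 10:10 am–10:50 am, 11:20 am–12:15 pm.
Combining gives A △ B.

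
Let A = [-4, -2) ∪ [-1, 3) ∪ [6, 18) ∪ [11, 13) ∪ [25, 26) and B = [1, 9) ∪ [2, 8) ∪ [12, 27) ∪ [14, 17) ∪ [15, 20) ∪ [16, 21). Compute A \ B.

[-4, -2) ∪ [-1, 1) ∪ [9, 12)

Merge the first list: [-4, -2), [-1, 3), [6, 18), [25, 26).
Merge the second list: [1, 9), [12, 27).
[-4, -2): nothing removed.
[-1, 3) \ B = [-1, 1).
[6, 18) \ B = [9, 12).
[25, 26): entirely removed.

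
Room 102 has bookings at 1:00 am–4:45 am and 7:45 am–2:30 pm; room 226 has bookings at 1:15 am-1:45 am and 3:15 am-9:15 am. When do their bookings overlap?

1:00 am–4:45 am ∩ B → 1:15 am–1:45 am, 3:15 am–4:45 am.
7:45 am–2:30 pm ∩ B → 7:45 am–9:15 am.

1:15 am–1:45 am, 3:15 am–4:45 am, 7:45 am–9:15 am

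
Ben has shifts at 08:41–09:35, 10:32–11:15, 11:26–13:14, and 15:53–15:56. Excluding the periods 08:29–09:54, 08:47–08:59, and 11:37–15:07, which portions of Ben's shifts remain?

10:32–11:15, 11:26–11:37, 15:53–15:56

Second set merges to 08:29–09:54, 11:37–15:07.
08:41–09:35: fully covered by B → removed.
10:32–11:15: no B overlap → unchanged.
11:26–13:14 minus B → 11:26–11:37.
15:53–15:56: no B overlap → unchanged.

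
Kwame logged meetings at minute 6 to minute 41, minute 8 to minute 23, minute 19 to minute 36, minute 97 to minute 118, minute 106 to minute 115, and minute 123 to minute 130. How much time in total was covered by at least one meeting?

63 minutes

Merged: minute 6 to minute 41, minute 97 to minute 118, minute 123 to minute 130.
Lengths: 35 minutes + 21 minutes + 7 minutes = 63 minutes.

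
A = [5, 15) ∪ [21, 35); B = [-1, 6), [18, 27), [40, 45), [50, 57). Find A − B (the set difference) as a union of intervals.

[6, 15) ∪ [27, 35)

[5, 15) minus B → [6, 15).
[21, 35) minus B → [27, 35).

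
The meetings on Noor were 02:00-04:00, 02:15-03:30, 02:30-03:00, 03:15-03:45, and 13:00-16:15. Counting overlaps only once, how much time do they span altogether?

Merged: 02:00–04:00, 13:00–16:15.
Lengths: 2 h + 3 h 15 min = 5 h 15 min.

5 h 15 min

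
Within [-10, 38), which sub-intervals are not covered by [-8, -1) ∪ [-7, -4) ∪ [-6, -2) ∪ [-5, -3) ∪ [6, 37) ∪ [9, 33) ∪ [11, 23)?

[-10, -8) ∪ [-1, 6) ∪ [37, 38)

After merging, the occupied span is [-8, -1), [6, 37).
Gaps within [-10, 38): [-10, -8), [-1, 6), [37, 38).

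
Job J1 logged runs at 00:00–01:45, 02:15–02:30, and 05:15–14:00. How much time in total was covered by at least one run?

10 h 45 min

Merged: 00:00–01:45, 02:15–02:30, 05:15–14:00.
Lengths: 1 h 45 min + 15 min + 8 h 45 min = 10 h 45 min.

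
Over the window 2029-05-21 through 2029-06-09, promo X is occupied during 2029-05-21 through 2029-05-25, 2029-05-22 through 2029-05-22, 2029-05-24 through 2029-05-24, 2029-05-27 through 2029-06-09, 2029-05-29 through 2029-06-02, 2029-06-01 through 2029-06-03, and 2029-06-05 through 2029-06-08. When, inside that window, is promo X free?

2029-05-26 through 2029-05-26

The merged coverage is 2029-05-21 through 2029-05-25, 2029-05-27 through 2029-06-09.
Gaps within 2029-05-21 through 2029-06-09: 2029-05-26 through 2029-05-26.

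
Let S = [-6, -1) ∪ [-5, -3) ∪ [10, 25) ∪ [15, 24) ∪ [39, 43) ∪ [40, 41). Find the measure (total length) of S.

Merged: [-6, -1), [10, 25), [39, 43).
Lengths: 5 + 15 + 4 = 24.

24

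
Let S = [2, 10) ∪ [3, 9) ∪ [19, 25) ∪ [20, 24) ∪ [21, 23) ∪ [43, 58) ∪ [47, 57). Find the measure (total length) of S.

Merged: [2, 10), [19, 25), [43, 58).
Lengths: 8 + 6 + 15 = 29.

29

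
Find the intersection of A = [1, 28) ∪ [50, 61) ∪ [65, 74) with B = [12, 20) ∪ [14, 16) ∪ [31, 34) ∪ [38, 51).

B, merged: [12, 20), [31, 34), [38, 51).
[1, 28) meets the second set on [12, 20).
[50, 61) meets the second set on [50, 51).
[65, 74): no overlap with the second set.

[12, 20) ∪ [50, 51)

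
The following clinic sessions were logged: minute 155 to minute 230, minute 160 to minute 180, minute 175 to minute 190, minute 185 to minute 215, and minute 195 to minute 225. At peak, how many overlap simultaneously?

3

At minute 175, 3 of the intervals are simultaneously active.
No point has more.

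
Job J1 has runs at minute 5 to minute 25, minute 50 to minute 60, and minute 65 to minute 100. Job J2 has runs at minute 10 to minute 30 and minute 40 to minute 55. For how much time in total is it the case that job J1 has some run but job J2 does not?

A \ B = minute 5 to minute 10, minute 55 to minute 60, minute 65 to minute 100.
Total: 5 minutes + 5 minutes + 35 minutes = 45 minutes.

45 minutes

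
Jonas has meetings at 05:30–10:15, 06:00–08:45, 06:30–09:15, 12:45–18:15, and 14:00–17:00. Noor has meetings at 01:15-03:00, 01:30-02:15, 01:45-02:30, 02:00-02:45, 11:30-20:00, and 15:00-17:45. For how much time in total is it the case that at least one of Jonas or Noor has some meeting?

Merge the first list: 05:30–10:15, 12:45–18:15.
Merge the second list: 01:15–03:00, 11:30–20:00.
A ∪ B = 01:15–03:00, 05:30–10:15, 11:30–20:00.
Total: 1 h 45 min + 4 h 45 min + 8 h 30 min = 15 h.

15 h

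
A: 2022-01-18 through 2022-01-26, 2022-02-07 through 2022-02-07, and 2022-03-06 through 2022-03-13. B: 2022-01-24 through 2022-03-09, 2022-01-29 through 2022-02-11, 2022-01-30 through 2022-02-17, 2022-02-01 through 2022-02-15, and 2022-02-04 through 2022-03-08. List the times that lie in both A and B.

2022-01-24 through 2022-01-26, 2022-02-07 through 2022-02-07, 2022-03-06 through 2022-03-09

B, merged: 2022-01-24 through 2022-03-09.
2022-01-18 through 2022-01-26 overlaps B on 2022-01-24 through 2022-01-26.
2022-02-07 through 2022-02-07 overlaps B on 2022-02-07 through 2022-02-07.
2022-03-06 through 2022-03-13 overlaps B on 2022-03-06 through 2022-03-09.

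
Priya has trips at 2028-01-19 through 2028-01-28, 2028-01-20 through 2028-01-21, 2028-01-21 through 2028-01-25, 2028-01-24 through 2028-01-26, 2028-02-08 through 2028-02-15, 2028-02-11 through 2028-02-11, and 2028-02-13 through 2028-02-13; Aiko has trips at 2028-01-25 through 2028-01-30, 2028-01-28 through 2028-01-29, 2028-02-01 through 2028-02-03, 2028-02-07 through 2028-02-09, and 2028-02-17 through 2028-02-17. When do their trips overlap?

Merge the first list: 2028-01-19 through 2028-01-28, 2028-02-08 through 2028-02-15.
Merge the second list: 2028-01-25 through 2028-01-30, 2028-02-01 through 2028-02-03, 2028-02-07 through 2028-02-09, 2028-02-17 through 2028-02-17.
2028-01-19 through 2028-01-28 meets the second set on 2028-01-25 through 2028-01-28.
2028-02-08 through 2028-02-15 meets the second set on 2028-02-08 through 2028-02-09.

2028-01-25 through 2028-01-28, 2028-02-08 through 2028-02-09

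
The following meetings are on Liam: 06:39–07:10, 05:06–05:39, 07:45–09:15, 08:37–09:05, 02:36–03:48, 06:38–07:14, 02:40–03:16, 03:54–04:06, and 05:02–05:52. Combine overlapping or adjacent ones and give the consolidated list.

02:36–03:48, 03:54–04:06, 05:02–05:52, 06:38–07:14, 07:45–09:15

Sort by start: 02:36–03:48, 02:40–03:16, 03:54–04:06, 05:02–05:52, 05:06–05:39, 06:38–07:14, 06:39–07:10, 07:45–09:15, 08:37–09:05.
02:40–03:16 overlaps/touches 02:36–03:48 → extend to 02:36–03:48.
03:54–04:06 is disjoint → start new block.
05:02–05:52 is disjoint → start new block.
05:06–05:39 overlaps/touches 05:02–05:52 → extend to 05:02–05:52.
06:38–07:14 is disjoint → start new block.
06:39–07:10 overlaps/touches 06:38–07:14 → extend to 06:38–07:14.
07:45–09:15 is disjoint → start new block.
08:37–09:05 overlaps/touches 07:45–09:15 → extend to 07:45–09:15.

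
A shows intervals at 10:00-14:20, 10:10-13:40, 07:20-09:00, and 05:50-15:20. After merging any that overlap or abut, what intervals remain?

05:50–15:20

Sort by start: 05:50–15:20, 07:20–09:00, 10:00–14:20, 10:10–13:40.
07:20–09:00 overlaps/touches 05:50–15:20 → extend to 05:50–15:20.
10:00–14:20 overlaps/touches 05:50–15:20 → extend to 05:50–15:20.
10:10–13:40 overlaps/touches 05:50–15:20 → extend to 05:50–15:20.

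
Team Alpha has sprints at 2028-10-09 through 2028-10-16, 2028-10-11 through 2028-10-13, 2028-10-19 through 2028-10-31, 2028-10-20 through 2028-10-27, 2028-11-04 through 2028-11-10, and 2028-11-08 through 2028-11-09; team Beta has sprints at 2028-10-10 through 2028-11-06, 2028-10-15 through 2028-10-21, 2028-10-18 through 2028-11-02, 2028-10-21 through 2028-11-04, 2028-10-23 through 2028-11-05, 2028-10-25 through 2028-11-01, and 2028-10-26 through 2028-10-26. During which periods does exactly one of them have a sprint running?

2028-10-09 through 2028-10-09, 2028-10-17 through 2028-10-18, 2028-11-01 through 2028-11-03, 2028-11-07 through 2028-11-10

Merge the first list: 2028-10-09 through 2028-10-16, 2028-10-19 through 2028-10-31, 2028-11-04 through 2028-11-10.
Merge the second list: 2028-10-10 through 2028-11-06.
Only in the first: 2028-10-09 through 2028-10-09, 2028-11-07 through 2028-11-10.
Only in the second: 2028-10-17 through 2028-10-18, 2028-11-01 through 2028-11-03.
Together these are the periods covered by exactly one.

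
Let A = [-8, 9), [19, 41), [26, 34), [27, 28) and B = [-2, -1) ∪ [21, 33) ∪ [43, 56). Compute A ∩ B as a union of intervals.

First set merges to [-8, 9), [19, 41).
[-8, 9) meets the second set on [-2, -1).
[19, 41) meets the second set on [21, 33).

[-2, -1) ∪ [21, 33)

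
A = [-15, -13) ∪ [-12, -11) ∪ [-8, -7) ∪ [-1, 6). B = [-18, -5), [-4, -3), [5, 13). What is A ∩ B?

[-15, -13) ∪ [-12, -11) ∪ [-8, -7) ∪ [5, 6)

[-15, -13) meets the second set on [-15, -13).
[-12, -11) meets the second set on [-12, -11).
[-8, -7) meets the second set on [-8, -7).
[-1, 6) meets the second set on [5, 6).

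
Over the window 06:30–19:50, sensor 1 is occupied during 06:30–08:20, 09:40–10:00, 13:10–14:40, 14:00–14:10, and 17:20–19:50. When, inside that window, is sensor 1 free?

Covered (merged): 06:30-08:20, 09:40-10:00, 13:10-14:40, 17:20-19:50.
Gaps within 06:30-19:50: 08:20-09:40, 10:00-13:10, 14:40-17:20.

08:20-09:40, 10:00-13:10, 14:40-17:20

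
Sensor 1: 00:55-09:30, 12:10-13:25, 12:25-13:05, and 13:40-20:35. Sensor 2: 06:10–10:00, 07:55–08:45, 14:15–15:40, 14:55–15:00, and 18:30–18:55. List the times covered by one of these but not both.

A, merged: 00:55–09:30, 12:10–13:25, 13:40–20:35.
B, merged: 06:10–10:00, 14:15–15:40, 18:30–18:55.
Only in the first: 00:55–06:10, 12:10–13:25, 13:40–14:15, 15:40–18:30, 18:55–20:35.
Only in the second: 09:30–10:00.
Together these are the periods covered by exactly one.

00:55–06:10, 09:30–10:00, 12:10–13:25, 13:40–14:15, 15:40–18:30, 18:55–20:35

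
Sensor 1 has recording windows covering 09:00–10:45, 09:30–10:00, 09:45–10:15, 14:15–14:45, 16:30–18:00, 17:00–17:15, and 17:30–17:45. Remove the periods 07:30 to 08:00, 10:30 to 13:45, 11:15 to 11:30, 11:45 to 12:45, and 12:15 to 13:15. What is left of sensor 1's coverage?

Merge the first list: 09:00–10:45, 14:15–14:45, 16:30–18:00.
Merge the second list: 07:30–08:00, 10:30–13:45.
09:00–10:45 minus B → 09:00–10:30.
14:15–14:45: no B overlap → unchanged.
16:30–18:00: no B overlap → unchanged.

09:00–10:30, 14:15–14:45, 16:30–18:00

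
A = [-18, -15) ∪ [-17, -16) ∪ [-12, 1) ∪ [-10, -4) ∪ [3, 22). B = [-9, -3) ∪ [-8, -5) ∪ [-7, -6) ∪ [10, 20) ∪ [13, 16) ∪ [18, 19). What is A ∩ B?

First set merges to [-18, -15), [-12, 1), [3, 22).
Second set merges to [-9, -3), [10, 20).
[-18, -15): no overlap with the second set.
[-12, 1) meets the second set on [-9, -3).
[3, 22) meets the second set on [10, 20).

[-9, -3) ∪ [10, 20)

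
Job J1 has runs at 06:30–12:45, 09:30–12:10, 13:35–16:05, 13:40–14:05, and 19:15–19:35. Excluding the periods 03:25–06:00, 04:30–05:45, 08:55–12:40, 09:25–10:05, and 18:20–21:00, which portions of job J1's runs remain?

A, merged: 06:30–12:45, 13:35–16:05, 19:15–19:35.
B, merged: 03:25–06:00, 08:55–12:40, 18:20–21:00.
06:30–12:45 \ B = 06:30–08:55, 12:40–12:45.
13:35–16:05: nothing removed.
19:15–19:35: entirely removed.

06:30–08:55, 12:40–12:45, 13:35–16:05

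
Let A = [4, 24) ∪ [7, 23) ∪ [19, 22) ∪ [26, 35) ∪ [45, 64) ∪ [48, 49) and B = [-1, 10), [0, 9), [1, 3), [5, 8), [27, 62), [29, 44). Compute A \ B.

First set merges to [4, 24), [26, 35), [45, 64).
Second set merges to [-1, 10), [27, 62).
[4, 24) with B removed leaves [10, 24).
[26, 35) with B removed leaves [26, 27).
[45, 64) with B removed leaves [62, 64).

[10, 24) ∪ [26, 27) ∪ [62, 64)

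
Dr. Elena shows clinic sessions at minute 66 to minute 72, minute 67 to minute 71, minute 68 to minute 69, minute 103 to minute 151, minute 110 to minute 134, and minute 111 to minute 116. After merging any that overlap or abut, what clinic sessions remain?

minute 66 to minute 72, minute 103 to minute 151

minute 67 to minute 71 overlaps/touches minute 66 to minute 72 → extend to minute 66 to minute 72.
minute 68 to minute 69 overlaps/touches minute 66 to minute 72 → extend to minute 66 to minute 72.
minute 103 to minute 151 is disjoint → start new block.
minute 110 to minute 134 overlaps/touches minute 103 to minute 151 → extend to minute 103 to minute 151.
minute 111 to minute 116 overlaps/touches minute 103 to minute 151 → extend to minute 103 to minute 151.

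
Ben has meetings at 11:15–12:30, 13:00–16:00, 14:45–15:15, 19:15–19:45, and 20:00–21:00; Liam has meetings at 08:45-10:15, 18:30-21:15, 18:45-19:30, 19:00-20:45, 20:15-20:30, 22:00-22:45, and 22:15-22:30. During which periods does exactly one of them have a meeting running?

Merge the first list: 11:15–12:30, 13:00–16:00, 19:15–19:45, 20:00–21:00.
Merge the second list: 08:45–10:15, 18:30–21:15, 22:00–22:45.
Only in the first: 11:15–12:30, 13:00–16:00.
Only in the second: 08:45–10:15, 18:30–19:15, 19:45–20:00, 21:00–21:15, 22:00–22:45.
Together these are the periods covered by exactly one.

08:45–10:15, 11:15–12:30, 13:00–16:00, 18:30–19:15, 19:45–20:00, 21:00–21:15, 22:00–22:45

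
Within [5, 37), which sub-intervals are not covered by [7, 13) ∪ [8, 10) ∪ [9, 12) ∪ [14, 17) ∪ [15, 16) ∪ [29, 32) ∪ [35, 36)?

Covered (merged): [7, 13), [14, 17), [29, 32), [35, 36).
Uncovered inside [5, 37): [5, 7), [13, 14), [17, 29), [32, 35), [36, 37).

[5, 7) ∪ [13, 14) ∪ [17, 29) ∪ [32, 35) ∪ [36, 37)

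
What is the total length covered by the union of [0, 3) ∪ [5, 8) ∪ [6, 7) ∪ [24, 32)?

Merged: [0, 3), [5, 8), [24, 32).
Lengths: 3 + 3 + 8 = 14.

14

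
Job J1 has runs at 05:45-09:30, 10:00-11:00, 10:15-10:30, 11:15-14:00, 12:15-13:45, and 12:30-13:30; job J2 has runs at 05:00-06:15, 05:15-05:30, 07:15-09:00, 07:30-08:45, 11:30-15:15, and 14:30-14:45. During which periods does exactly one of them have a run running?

05:00–05:45, 06:15–07:15, 09:00–09:30, 10:00–11:00, 11:15–11:30, 14:00–15:15

First set merges to 05:45–09:30, 10:00–11:00, 11:15–14:00.
Second set merges to 05:00–06:15, 07:15–09:00, 11:30–15:15.
Only in the first: 06:15–07:15, 09:00–09:30, 10:00–11:00, 11:15–11:30.
Only in the second: 05:00–05:45, 14:00–15:15.
Together these are the periods covered by exactly one.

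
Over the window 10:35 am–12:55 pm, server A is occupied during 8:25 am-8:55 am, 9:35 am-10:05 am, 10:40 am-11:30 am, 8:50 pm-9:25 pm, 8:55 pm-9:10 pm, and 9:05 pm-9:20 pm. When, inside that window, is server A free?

After merging, the occupied span is 8:25 am-8:55 am, 9:35 am-10:05 am, 10:40 am-11:30 am, 8:50 pm-9:25 pm.
Gaps within 10:35 am-12:55 pm: 10:35 am-10:40 am, 11:30 am-12:55 pm.

10:35 am-10:40 am, 11:30 am-12:55 pm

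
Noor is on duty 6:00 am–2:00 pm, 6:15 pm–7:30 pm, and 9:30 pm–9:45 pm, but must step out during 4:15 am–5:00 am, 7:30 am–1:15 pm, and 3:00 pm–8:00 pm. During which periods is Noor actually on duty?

6:00 am-2:00 pm \ B = 6:00 am-7:30 am, 1:15 pm-2:00 pm.
6:15 pm-7:30 pm: entirely removed.
9:30 pm-9:45 pm: nothing removed.

6:00 am-7:30 am, 1:15 pm-2:00 pm, 9:30 pm-9:45 pm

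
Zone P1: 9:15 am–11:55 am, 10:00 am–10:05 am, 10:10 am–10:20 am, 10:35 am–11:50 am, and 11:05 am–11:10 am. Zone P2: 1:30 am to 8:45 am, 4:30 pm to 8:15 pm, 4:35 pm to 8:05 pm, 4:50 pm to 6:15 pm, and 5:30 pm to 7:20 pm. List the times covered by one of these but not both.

1:30 am–8:45 am, 9:15 am–11:55 am, 4:30 pm–8:15 pm

Merge the first list: 9:15 am–11:55 am.
Merge the second list: 1:30 am–8:45 am, 4:30 pm–8:15 pm.
Only in the first: 9:15 am–11:55 am.
Only in the second: 1:30 am–8:45 am, 4:30 pm–8:15 pm.
Together these are the periods covered by exactly one.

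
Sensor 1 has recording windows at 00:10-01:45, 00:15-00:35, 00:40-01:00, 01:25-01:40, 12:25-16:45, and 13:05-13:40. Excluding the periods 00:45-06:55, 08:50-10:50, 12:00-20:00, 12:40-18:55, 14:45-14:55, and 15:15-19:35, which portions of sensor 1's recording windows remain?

00:10–00:45

First set merges to 00:10–01:45, 12:25–16:45.
Second set merges to 00:45–06:55, 08:50–10:50, 12:00–20:00.
00:10–01:45 minus B → 00:10–00:45.
12:25–16:45: fully covered by B → removed.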